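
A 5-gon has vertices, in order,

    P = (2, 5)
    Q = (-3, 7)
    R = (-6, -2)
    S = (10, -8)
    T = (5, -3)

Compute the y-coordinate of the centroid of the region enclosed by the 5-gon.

-70/279

Apply the surveyor's formula. First the cross-terms c_i = x_i·y_{i+1} − x_{i+1}·y_i:
  29, 48, 68, 10, 31  ⇒  2A = 186, A = 93.
Then Σ (y_i + y_{i+1})·c_i = -140, so ȳ = -140 / (6·93) = -70/279.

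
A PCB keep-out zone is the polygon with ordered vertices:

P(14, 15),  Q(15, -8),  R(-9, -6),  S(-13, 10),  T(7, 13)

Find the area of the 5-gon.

491.5

Apply the shoelace formula: 2A = Σ (x_i·y_{i+1} − x_{i+1}·y_i), indices taken mod 5.
Σ = (-337) + (-162) + (-168) + (-239) + (-77) = -983
Area = |Σ|/2 = 491.5.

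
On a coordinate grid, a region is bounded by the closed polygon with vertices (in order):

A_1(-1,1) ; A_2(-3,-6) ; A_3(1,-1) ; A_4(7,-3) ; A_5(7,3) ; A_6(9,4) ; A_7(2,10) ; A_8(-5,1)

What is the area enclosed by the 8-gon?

97.5

A_1→A_2: (-1)(-6) − (-3)(1) = 9
A_2→A_3: (-3)(-1) − (1)(-6) = 9
A_3→A_4: (1)(-3) − (7)(-1) = 4
A_4→A_5: (7)(3) − (7)(-3) = 42
A_5→A_6: (7)(4) − (9)(3) = 1
A_6→A_7: (9)(10) − (2)(4) = 82
A_7→A_8: (2)(1) − (-5)(10) = 52
A_8→A_1: (-5)(1) − (-1)(1) = -4
Σ = 195
Area = |Σ|/2 = 97.5.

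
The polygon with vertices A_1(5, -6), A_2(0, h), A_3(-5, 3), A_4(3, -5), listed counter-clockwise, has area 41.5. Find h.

6

Write out the shoelace sum; only the two edges meeting at A_2 involve h:
2·Area = [(5·h − 0·(-6)) + (0·3 − (-5)·h)] + 23
       = 10·h + 23 = 83
⇒ h = 6.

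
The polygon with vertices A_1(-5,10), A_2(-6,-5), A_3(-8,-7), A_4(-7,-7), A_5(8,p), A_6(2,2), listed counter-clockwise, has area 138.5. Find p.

The doubled signed area Σ (x_i y_{i+1} − x_{i+1} y_i) is linear in p.
With p=0 it equals 196; the coefficient of p is -9 (from the two edges through A_5).
So -9·p + 196 = 2·138.5 = 277 ⇒ p = -9.

-9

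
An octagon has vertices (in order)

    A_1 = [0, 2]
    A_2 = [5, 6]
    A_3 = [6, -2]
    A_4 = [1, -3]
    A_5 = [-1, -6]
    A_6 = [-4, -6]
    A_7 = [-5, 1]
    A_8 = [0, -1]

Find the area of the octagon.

Cross-terms: -10, -46, -16, -9, -18, -34, 5, 0  ⇒  Σ = -128
Area = |Σ|/2 = 64.

64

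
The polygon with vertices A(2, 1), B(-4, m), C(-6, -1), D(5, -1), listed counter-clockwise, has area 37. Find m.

The doubled signed area Σ (x_i y_{i+1} − x_{i+1} y_i) is linear in m.
With m=0 it equals 26; the coefficient of m is 8 (from the two edges through B).
So 8·m + 26 = 2·37 = 74 ⇒ m = 6.

6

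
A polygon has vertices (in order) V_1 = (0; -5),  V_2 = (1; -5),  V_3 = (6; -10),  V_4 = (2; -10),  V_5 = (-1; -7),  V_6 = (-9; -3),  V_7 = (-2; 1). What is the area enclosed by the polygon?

52

Apply the surveyor's formula: 2A = Σ (x_i·y_{i+1} − x_{i+1}·y_i), indices taken mod 7.
Cross-terms: 5, 20, -40, -24, -60, -15, 10  ⇒  Σ = -104
Area = |Σ|/2 = 52.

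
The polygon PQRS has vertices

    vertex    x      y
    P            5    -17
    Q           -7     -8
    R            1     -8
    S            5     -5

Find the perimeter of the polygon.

|PQ| = √((-12)² + (9)²) = √225 = 15
|QR| = √((8)² + (0)²) = √64 = 8
|RS| = √((4)² + (3)²) = √25 = 5
|SP| = √((0)² + (-12)²) = √144 = 12
Perimeter = 15 + 8 + 5 + 12 = 40.

40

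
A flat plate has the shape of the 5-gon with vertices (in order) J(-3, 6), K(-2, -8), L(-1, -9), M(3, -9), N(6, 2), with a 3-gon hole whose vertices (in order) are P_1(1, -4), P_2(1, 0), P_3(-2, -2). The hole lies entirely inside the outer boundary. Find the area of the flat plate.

Outer boundary:
J→K: (-3)(-8) − (-2)(6) = 36
K→L: (-2)(-9) − (-1)(-8) = 10
L→M: (-1)(-9) − (3)(-9) = 36
M→N: (3)(2) − (6)(-9) = 60
N→J: (6)(6) − (-3)(2) = 42
Σ = 184
Area = |Σ|/2 = 92.
Hole:
Cross-terms: 4, -2, 10  ⇒  Σ = 12
Area = |Σ|/2 = 6.
Net area = 92 − 6 = 86.

86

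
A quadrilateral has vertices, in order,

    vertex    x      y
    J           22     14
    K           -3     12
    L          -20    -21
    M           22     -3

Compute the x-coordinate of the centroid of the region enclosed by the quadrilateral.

467/129

Apply Gauss's area formula. First the cross-terms c_i = x_i·y_{i+1} − x_{i+1}·y_i:
  306, 303, 522, 374  ⇒  2A = 1505, A = 752.5.
Then Σ (x_i + x_{i+1})·c_i = 16345, so x̄ = 16345 / (6·752.5) = 467/129.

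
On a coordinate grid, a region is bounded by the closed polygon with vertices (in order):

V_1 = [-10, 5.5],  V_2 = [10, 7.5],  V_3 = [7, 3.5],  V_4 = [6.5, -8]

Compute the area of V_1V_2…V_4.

135.25

Cross-terms: -130, -17.5, -78.75, -44.25  ⇒  Σ = -270.5
Area = |Σ|/2 = 135.25.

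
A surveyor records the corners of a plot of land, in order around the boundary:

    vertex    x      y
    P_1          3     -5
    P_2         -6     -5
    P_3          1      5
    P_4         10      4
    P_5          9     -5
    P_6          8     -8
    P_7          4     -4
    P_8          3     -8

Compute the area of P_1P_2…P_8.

122.5

P_1→P_2: (3)(-5) − (-6)(-5) = -45
P_2→P_3: (-6)(5) − (1)(-5) = -25
P_3→P_4: (1)(4) − (10)(5) = -46
P_4→P_5: (10)(-5) − (9)(4) = -86
P_5→P_6: (9)(-8) − (8)(-5) = -32
P_6→P_7: (8)(-4) − (4)(-8) = 0
P_7→P_8: (4)(-8) − (3)(-4) = -20
P_8→P_1: (3)(-5) − (3)(-8) = 9
Σ = -245
Area = |Σ|/2 = 122.5.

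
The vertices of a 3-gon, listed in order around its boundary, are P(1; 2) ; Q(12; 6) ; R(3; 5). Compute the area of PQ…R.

Apply the surveyor's formula: 2A = Σ (x_i·y_{i+1} − x_{i+1}·y_i), indices taken mod 3.
Σ = (-18) + (42) + (1) = 25
Area = |Σ|/2 = 12.5.

12.5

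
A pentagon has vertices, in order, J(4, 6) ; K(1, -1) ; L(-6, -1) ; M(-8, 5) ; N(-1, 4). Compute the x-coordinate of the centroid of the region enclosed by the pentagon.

Apply the shoelace (surveyor's) formula. First the cross-terms c_i = x_i·y_{i+1} − x_{i+1}·y_i:
  -10, -7, -38, -27, -22  ⇒  2A = -104, A = -52.
Then Σ (x_i + x_{i+1})·c_i = 694, so x̄ = 694 / (6·(-52)) = -347/156.

-347/156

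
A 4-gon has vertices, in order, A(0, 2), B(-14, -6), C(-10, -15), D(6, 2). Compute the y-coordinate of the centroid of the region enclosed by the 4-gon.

Apply the shoelace formula. First the cross-terms c_i = x_i·y_{i+1} − x_{i+1}·y_i:
  28, 150, 70, 12  ⇒  2A = 260, A = 130.
Then Σ (y_i + y_{i+1})·c_i = -4124, so ȳ = -4124 / (6·130) = -1031/195.

-1031/195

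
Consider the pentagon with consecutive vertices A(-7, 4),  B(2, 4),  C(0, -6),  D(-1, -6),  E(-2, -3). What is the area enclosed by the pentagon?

46

Apply the surveyor's formula: 2A = Σ (x_i·y_{i+1} − x_{i+1}·y_i), indices taken mod 5.
Cross-terms: -36, -12, -6, -9, -29  ⇒  Σ = -92
Area = |Σ|/2 = 46.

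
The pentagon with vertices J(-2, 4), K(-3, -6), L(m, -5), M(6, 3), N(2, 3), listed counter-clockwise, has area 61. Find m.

Write out the shoelace sum; only the two edges meeting at L involve m:
2·Area = [((-3)·(-5) − m·(-6)) + (m·3 − 6·(-5))] + 50
       = 9·m + 95 = 122
⇒ m = 3.

3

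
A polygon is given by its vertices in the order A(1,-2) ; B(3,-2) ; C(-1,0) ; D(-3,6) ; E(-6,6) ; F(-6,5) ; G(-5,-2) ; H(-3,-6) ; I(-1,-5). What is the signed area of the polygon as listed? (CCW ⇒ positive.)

Σ = (4) + (-2) + (-6) + (18) + (6) + (37) + (24) + (9) + (7) = 97
Signed area = Σ/2 = 48.5 (positive ⇒ counter-clockwise traversal).

48.5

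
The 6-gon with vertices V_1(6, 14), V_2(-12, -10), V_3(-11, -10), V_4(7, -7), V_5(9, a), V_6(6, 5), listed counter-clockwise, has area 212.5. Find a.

Write out the shoelace sum; only the two edges meeting at V_5 involve a:
2·Area = [(7·a − 9·(-7)) + (9·5 − 6·a)] + 319
       = 1·a + 427 = 425
⇒ a = -2.

-2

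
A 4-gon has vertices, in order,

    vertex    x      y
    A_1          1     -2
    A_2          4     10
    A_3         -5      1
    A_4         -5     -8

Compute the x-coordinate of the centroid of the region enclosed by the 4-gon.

Apply the surveyor's formula. First the cross-terms c_i = x_i·y_{i+1} − x_{i+1}·y_i:
  18, 54, 45, 18  ⇒  2A = 135, A = 67.5.
Then Σ (x_i + x_{i+1})·c_i = -486, so x̄ = -486 / (6·67.5) = -1.2.

-1.2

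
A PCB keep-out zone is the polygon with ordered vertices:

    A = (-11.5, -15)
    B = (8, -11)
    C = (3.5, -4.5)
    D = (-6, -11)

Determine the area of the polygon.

Σ = (246.5) + (2.5) + (-65.5) + (-36.5) = 147
Area = |Σ|/2 = 73.5.

73.5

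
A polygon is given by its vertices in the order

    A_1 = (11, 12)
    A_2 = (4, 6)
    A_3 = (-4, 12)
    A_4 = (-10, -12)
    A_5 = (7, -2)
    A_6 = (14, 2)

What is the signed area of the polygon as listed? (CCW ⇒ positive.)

275

A_1→A_2: (11)(6) − (4)(12) = 18
A_2→A_3: (4)(12) − (-4)(6) = 72
A_3→A_4: (-4)(-12) − (-10)(12) = 168
A_4→A_5: (-10)(-2) − (7)(-12) = 104
A_5→A_6: (7)(2) − (14)(-2) = 42
A_6→A_1: (14)(12) − (11)(2) = 146
Σ = 550
Signed area = Σ/2 = 275 (positive ⇒ counter-clockwise traversal).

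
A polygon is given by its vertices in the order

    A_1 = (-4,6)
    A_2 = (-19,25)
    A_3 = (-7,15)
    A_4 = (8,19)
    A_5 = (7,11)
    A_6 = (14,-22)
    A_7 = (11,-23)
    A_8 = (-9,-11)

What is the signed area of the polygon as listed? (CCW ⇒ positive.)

-604

Apply Gauss's area formula: 2A = Σ (x_i·y_{i+1} − x_{i+1}·y_i), indices taken mod 8.
Cross-terms: 14, -110, -253, -45, -308, -80, -328, -98  ⇒  Σ = -1208
Signed area = Σ/2 = -604 (negative ⇒ clockwise traversal).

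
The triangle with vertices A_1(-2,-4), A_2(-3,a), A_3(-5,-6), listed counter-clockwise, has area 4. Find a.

The doubled signed area Σ (x_i y_{i+1} − x_{i+1} y_i) is linear in a.
With a=0 it equals 14; the coefficient of a is 3 (from the two edges through A_2).
So 3·a + 14 = 2·4 = 8 ⇒ a = -2.

-2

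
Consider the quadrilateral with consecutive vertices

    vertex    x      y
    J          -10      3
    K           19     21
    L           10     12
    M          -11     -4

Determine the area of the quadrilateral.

115

Apply the surveyor's formula: 2A = Σ (x_i·y_{i+1} − x_{i+1}·y_i), indices taken mod 4.
Σ = (-267) + (18) + (92) + (-73) = -230
Area = |Σ|/2 = 115.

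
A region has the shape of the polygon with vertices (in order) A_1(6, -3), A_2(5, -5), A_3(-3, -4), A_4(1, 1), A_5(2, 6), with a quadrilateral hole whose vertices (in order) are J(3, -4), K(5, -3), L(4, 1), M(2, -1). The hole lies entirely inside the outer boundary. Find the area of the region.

35

Outer boundary:
Apply Gauss's area formula: 2A = Σ (x_i·y_{i+1} − x_{i+1}·y_i), indices taken mod 5.
Cross-terms: -15, -35, 1, 4, -42  ⇒  Σ = -87
Area = |Σ|/2 = 43.5.
Hole:
Apply the shoelace formula: 2A = Σ (x_i·y_{i+1} − x_{i+1}·y_i), indices taken mod 4.
Σ = (11) + (17) + (-6) + (-5) = 17
Area = |Σ|/2 = 8.5.
Net area = 43.5 − 8.5 = 35.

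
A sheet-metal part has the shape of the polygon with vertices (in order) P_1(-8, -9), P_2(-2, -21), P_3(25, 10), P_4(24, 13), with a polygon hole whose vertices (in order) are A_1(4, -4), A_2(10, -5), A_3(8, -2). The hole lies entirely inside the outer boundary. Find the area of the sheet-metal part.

306

Outer boundary:
P_1→P_2: (-8)(-21) − (-2)(-9) = 150
P_2→P_3: (-2)(10) − (25)(-21) = 505
P_3→P_4: (25)(13) − (24)(10) = 85
P_4→P_1: (24)(-9) − (-8)(13) = -112
Σ = 628
Area = |Σ|/2 = 314.
Hole:
Cross-terms: 20, 20, -24  ⇒  Σ = 16
Area = |Σ|/2 = 8.
Net area = 314 − 8 = 306.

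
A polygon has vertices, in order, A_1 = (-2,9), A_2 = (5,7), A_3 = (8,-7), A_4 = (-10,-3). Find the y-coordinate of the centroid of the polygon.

29/51

Apply Gauss's area formula. First the cross-terms c_i = x_i·y_{i+1} − x_{i+1}·y_i:
  -59, -91, -94, -96  ⇒  2A = -340, A = -170.
Then Σ (y_i + y_{i+1})·c_i = -580, so ȳ = -580 / (6·(-170)) = 29/51.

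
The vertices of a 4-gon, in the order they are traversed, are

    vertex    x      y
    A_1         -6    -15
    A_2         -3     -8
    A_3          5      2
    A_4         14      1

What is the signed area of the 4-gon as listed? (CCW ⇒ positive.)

-95

Apply the surveyor's formula: 2A = Σ (x_i·y_{i+1} − x_{i+1}·y_i), indices taken mod 4.
Σ = (3) + (34) + (-23) + (-204) = -190
Signed area = Σ/2 = -95 (negative ⇒ clockwise traversal).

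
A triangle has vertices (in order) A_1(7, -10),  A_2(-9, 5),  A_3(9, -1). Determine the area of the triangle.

87

Apply Gauss's area formula: 2A = Σ (x_i·y_{i+1} − x_{i+1}·y_i), indices taken mod 3.
Cross-terms: -55, -36, -83  ⇒  Σ = -174
Area = |Σ|/2 = 87.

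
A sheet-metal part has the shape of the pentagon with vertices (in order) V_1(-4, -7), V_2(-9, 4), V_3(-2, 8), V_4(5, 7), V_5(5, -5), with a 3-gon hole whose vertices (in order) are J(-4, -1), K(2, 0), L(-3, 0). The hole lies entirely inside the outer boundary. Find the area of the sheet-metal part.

153.5

Outer boundary:
Apply Gauss's area formula: 2A = Σ (x_i·y_{i+1} − x_{i+1}·y_i), indices taken mod 5.
Σ = (-79) + (-64) + (-54) + (-60) + (-55) = -312
Area = |Σ|/2 = 156.
Hole:
Σ = (2) + (0) + (3) = 5
Area = |Σ|/2 = 2.5.
Net area = 156 − 2.5 = 153.5.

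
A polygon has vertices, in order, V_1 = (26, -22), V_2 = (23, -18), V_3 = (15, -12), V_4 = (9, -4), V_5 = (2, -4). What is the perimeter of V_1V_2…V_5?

|V_1V_2| = √((-3)² + (4)²) = √25 = 5
|V_2V_3| = √((-8)² + (6)²) = √100 = 10
|V_3V_4| = √((-6)² + (8)²) = √100 = 10
|V_4V_5| = √((-7)² + (0)²) = √49 = 7
|V_5V_1| = √((24)² + (-18)²) = √900 = 30
Perimeter = 5 + 10 + 10 + 7 + 30 = 62.

62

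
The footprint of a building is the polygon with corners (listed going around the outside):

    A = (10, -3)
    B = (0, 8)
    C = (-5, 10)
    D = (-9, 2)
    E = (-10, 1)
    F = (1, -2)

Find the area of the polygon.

123.5

Apply Gauss's area formula: 2A = Σ (x_i·y_{i+1} − x_{i+1}·y_i), indices taken mod 6.
Σ = (80) + (40) + (80) + (11) + (19) + (17) = 247
Area = |Σ|/2 = 123.5.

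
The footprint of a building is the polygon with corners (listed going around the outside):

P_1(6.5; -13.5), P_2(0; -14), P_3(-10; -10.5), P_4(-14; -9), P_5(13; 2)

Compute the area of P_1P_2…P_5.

Apply the surveyor's formula: 2A = Σ (x_i·y_{i+1} − x_{i+1}·y_i), indices taken mod 5.
Σ = (-91) + (-140) + (-57) + (89) + (-188.5) = -387.5
Area = |Σ|/2 = 193.75.

193.75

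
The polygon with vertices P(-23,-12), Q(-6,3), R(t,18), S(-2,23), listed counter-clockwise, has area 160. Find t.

Write out the shoelace sum; only the two edges meeting at R involve t:
2·Area = [((-6)·18 − t·3) + (t·23 − (-2)·18)] + 412
       = 20·t + 340 = 320
⇒ t = -1.

-1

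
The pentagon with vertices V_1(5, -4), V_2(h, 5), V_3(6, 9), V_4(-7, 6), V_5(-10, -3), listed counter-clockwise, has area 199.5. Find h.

13

The doubled signed area Σ (x_i y_{i+1} − x_{i+1} y_i) is linear in h.
With h=0 it equals 230; the coefficient of h is 13 (from the two edges through V_2).
So 13·h + 230 = 2·199.5 = 399 ⇒ h = 13.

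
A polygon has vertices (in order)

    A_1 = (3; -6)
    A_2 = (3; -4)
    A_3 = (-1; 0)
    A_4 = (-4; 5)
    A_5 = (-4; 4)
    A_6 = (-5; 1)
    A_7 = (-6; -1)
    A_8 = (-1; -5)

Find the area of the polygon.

Apply the shoelace formula: 2A = Σ (x_i·y_{i+1} − x_{i+1}·y_i), indices taken mod 8.
A_1→A_2: (3)(-4) − (3)(-6) = 6
A_2→A_3: (3)(0) − (-1)(-4) = -4
A_3→A_4: (-1)(5) − (-4)(0) = -5
A_4→A_5: (-4)(4) − (-4)(5) = 4
A_5→A_6: (-4)(1) − (-5)(4) = 16
A_6→A_7: (-5)(-1) − (-6)(1) = 11
A_7→A_8: (-6)(-5) − (-1)(-1) = 29
A_8→A_1: (-1)(-6) − (3)(-5) = 21
Σ = 78
Area = |Σ|/2 = 39.

39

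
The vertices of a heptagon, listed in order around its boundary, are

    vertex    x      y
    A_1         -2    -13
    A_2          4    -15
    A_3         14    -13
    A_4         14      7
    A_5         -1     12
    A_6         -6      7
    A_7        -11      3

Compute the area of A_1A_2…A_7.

Apply the shoelace formula: 2A = Σ (x_i·y_{i+1} − x_{i+1}·y_i), indices taken mod 7.
Σ = (82) + (158) + (280) + (175) + (65) + (59) + (149) = 968
Area = |Σ|/2 = 484.

484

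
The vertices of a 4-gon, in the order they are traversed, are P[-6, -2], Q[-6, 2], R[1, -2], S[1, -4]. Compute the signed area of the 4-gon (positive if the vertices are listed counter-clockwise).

Apply Gauss's area formula: 2A = Σ (x_i·y_{i+1} − x_{i+1}·y_i), indices taken mod 4.
P→Q: (-6)(2) − (-6)(-2) = -24
Q→R: (-6)(-2) − (1)(2) = 10
R→S: (1)(-4) − (1)(-2) = -2
S→P: (1)(-2) − (-6)(-4) = -26
Σ = -42
Signed area = Σ/2 = -21 (negative ⇒ clockwise traversal).

-21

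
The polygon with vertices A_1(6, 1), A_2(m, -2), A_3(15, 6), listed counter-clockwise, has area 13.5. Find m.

6

The doubled signed area Σ (x_i y_{i+1} − x_{i+1} y_i) is linear in m.
With m=0 it equals -3; the coefficient of m is 5 (from the two edges through A_2).
So 5·m + -3 = 2·13.5 = 27 ⇒ m = 6.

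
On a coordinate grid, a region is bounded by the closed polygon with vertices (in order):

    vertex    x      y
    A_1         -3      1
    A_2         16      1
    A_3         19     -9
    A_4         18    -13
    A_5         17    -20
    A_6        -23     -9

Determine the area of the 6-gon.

534.5

Cross-terms: -19, -163, -85, -139, -613, -50  ⇒  Σ = -1069
Area = |Σ|/2 = 534.5.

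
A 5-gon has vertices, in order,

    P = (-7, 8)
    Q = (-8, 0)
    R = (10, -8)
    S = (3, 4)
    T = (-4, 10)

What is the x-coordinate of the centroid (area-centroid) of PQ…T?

-116/207

Apply the surveyor's formula. First the cross-terms c_i = x_i·y_{i+1} − x_{i+1}·y_i:
  64, 64, 64, 46, 38  ⇒  2A = 276, A = 138.
Then Σ (x_i + x_{i+1})·c_i = -464, so x̄ = -464 / (6·138) = -116/207.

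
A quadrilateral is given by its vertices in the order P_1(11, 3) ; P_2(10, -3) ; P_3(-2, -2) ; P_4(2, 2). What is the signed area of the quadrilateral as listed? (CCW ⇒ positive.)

Σ = (-63) + (-26) + (0) + (-16) = -105
Signed area = Σ/2 = -52.5 (negative ⇒ clockwise traversal).

-52.5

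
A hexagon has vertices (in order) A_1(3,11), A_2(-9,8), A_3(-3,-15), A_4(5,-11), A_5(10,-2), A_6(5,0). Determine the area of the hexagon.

Apply Gauss's area formula: 2A = Σ (x_i·y_{i+1} − x_{i+1}·y_i), indices taken mod 6.
Cross-terms: 123, 159, 108, 100, 10, 55  ⇒  Σ = 555
Area = |Σ|/2 = 277.5.

277.5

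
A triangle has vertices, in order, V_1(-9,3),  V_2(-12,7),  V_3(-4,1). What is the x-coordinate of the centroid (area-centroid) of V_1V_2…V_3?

Apply Gauss's area formula. First the cross-terms c_i = x_i·y_{i+1} − x_{i+1}·y_i:
  -27, 16, -3  ⇒  2A = -14, A = -7.
Then Σ (x_i + x_{i+1})·c_i = 350, so x̄ = 350 / (6·(-7)) = -25/3.

-25/3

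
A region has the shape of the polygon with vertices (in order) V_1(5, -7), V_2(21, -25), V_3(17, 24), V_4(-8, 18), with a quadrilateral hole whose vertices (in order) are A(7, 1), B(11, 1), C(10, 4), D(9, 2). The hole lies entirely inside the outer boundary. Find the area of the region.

Outer boundary:
Σ = (22) + (929) + (498) + (-34) = 1415
Area = |Σ|/2 = 707.5.
Hole:
Cross-terms: -4, 34, -16, -5  ⇒  Σ = 9
Area = |Σ|/2 = 4.5.
Net area = 707.5 − 4.5 = 703.

703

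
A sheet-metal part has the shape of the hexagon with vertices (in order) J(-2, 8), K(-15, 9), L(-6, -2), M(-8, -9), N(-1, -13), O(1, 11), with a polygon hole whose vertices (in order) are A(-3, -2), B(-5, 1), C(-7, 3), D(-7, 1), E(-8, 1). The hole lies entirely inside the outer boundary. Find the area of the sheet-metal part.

Outer boundary:
Σ = (102) + (84) + (38) + (95) + (2) + (30) = 351
Area = |Σ|/2 = 175.5.
Hole:
Cross-terms: -13, -8, 14, 1, 19  ⇒  Σ = 13
Area = |Σ|/2 = 6.5.
Net area = 175.5 − 6.5 = 169.

169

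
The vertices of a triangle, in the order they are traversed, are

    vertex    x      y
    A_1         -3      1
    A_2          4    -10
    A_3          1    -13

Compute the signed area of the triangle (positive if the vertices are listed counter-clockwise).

-27

Cross-terms: 26, -42, -38  ⇒  Σ = -54
Signed area = Σ/2 = -27 (negative ⇒ clockwise traversal).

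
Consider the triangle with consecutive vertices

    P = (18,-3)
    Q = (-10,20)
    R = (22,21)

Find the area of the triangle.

Cross-terms: 330, -650, -444  ⇒  Σ = -764
Area = |Σ|/2 = 382.

382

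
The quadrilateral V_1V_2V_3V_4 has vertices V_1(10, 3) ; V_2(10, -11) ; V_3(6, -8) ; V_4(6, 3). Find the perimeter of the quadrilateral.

34

|V_1V_2| = √((0)² + (-14)²) = √196 = 14
|V_2V_3| = √((-4)² + (3)²) = √25 = 5
|V_3V_4| = √((0)² + (11)²) = √121 = 11
|V_4V_1| = √((4)² + (0)²) = √16 = 4
Perimeter = 14 + 5 + 11 + 4 = 34.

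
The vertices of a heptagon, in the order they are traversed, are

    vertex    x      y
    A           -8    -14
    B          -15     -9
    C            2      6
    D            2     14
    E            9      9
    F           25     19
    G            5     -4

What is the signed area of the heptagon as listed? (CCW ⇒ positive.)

-326.5

Apply Gauss's area formula: 2A = Σ (x_i·y_{i+1} − x_{i+1}·y_i), indices taken mod 7.
Cross-terms: -138, -72, 16, -108, -54, -195, -102  ⇒  Σ = -653
Signed area = Σ/2 = -326.5 (negative ⇒ clockwise traversal).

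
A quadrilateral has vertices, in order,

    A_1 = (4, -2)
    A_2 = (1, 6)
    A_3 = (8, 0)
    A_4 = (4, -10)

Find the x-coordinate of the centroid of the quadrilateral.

503/105

Apply the shoelace formula. First the cross-terms c_i = x_i·y_{i+1} − x_{i+1}·y_i:
  26, -48, -80, 32  ⇒  2A = -70, A = -35.
Then Σ (x_i + x_{i+1})·c_i = -1006, so x̄ = -1006 / (6·(-35)) = 503/105.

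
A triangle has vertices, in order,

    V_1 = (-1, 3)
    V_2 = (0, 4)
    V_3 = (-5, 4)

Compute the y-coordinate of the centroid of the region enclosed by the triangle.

11/3

Apply Gauss's area formula. First the cross-terms c_i = x_i·y_{i+1} − x_{i+1}·y_i:
  -4, 20, -11  ⇒  2A = 5, A = 2.5.
Then Σ (y_i + y_{i+1})·c_i = 55, so ȳ = 55 / (6·2.5) = 11/3.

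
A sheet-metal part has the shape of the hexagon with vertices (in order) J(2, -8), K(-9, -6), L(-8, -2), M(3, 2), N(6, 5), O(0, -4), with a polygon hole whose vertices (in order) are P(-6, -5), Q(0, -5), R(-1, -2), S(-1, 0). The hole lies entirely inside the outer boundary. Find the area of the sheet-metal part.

Outer boundary:
Apply the surveyor's formula: 2A = Σ (x_i·y_{i+1} − x_{i+1}·y_i), indices taken mod 6.
Cross-terms: -84, -30, -10, 3, -24, 8  ⇒  Σ = -137
Area = |Σ|/2 = 68.5.
Hole:
Σ = (30) + (-5) + (-2) + (5) = 28
Area = |Σ|/2 = 14.
Net area = 68.5 − 14 = 54.5.

54.5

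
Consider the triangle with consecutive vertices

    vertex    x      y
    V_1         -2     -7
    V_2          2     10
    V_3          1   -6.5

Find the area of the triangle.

V_1→V_2: (-2)(10) − (2)(-7) = -6
V_2→V_3: (2)(-6.5) − (1)(10) = -23
V_3→V_1: (1)(-7) − (-2)(-6.5) = -20
Σ = -49
Area = |Σ|/2 = 24.5.

24.5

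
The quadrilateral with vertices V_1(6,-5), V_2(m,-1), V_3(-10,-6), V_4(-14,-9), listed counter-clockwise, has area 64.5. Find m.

-15

Write out the shoelace sum; only the two edges meeting at V_2 involve m:
2·Area = [(6·(-1) − m·(-5)) + (m·(-6) − (-10)·(-1))] + 130
       = -1·m + 114 = 129
⇒ m = -15.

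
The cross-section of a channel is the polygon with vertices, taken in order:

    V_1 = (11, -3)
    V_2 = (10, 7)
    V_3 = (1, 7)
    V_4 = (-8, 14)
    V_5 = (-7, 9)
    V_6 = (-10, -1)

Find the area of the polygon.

202

V_1→V_2: (11)(7) − (10)(-3) = 107
V_2→V_3: (10)(7) − (1)(7) = 63
V_3→V_4: (1)(14) − (-8)(7) = 70
V_4→V_5: (-8)(9) − (-7)(14) = 26
V_5→V_6: (-7)(-1) − (-10)(9) = 97
V_6→V_1: (-10)(-3) − (11)(-1) = 41
Σ = 404
Area = |Σ|/2 = 202.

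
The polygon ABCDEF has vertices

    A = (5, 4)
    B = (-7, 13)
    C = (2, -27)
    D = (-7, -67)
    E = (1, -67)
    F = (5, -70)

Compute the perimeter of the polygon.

|AB| = √((-12)² + (9)²) = √225 = 15
|BC| = √((9)² + (-40)²) = √1681 = 41
|CD| = √((-9)² + (-40)²) = √1681 = 41
|DE| = √((8)² + (0)²) = √64 = 8
|EF| = √((4)² + (-3)²) = √25 = 5
|FA| = √((0)² + (74)²) = √5476 = 74
Perimeter = 15 + 41 + 41 + 8 + 5 + 74 = 184.

184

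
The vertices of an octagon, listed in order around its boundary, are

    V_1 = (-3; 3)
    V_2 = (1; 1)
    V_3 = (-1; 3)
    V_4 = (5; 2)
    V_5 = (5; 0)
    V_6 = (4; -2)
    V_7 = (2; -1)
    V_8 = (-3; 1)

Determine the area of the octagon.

Σ = (-6) + (4) + (-17) + (-10) + (-10) + (0) + (-1) + (-6) = -46
Area = |Σ|/2 = 23.

23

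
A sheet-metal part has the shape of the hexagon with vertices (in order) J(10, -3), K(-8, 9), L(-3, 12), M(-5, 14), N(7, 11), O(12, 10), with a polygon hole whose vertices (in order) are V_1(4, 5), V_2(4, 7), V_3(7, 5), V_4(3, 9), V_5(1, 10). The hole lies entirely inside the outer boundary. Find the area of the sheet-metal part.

Outer boundary:
Cross-terms: 66, -69, 18, -153, -62, -136  ⇒  Σ = -336
Area = |Σ|/2 = 168.
Hole:
Apply the shoelace formula: 2A = Σ (x_i·y_{i+1} − x_{i+1}·y_i), indices taken mod 5.
Σ = (8) + (-29) + (48) + (21) + (-35) = 13
Area = |Σ|/2 = 6.5.
Net area = 168 − 6.5 = 161.5.

161.5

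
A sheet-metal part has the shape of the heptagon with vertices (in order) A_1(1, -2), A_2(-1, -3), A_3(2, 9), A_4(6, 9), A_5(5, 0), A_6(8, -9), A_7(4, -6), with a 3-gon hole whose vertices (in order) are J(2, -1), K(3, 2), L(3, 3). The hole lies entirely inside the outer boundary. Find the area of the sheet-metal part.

73.5

Outer boundary:
Σ = (-5) + (-3) + (-36) + (-45) + (-45) + (-12) + (-2) = -148
Area = |Σ|/2 = 74.
Hole:
Apply the surveyor's formula: 2A = Σ (x_i·y_{i+1} − x_{i+1}·y_i), indices taken mod 3.
J→K: (2)(2) − (3)(-1) = 7
K→L: (3)(3) − (3)(2) = 3
L→J: (3)(-1) − (2)(3) = -9
Σ = 1
Area = |Σ|/2 = 0.5.
Net area = 74 − 0.5 = 73.5.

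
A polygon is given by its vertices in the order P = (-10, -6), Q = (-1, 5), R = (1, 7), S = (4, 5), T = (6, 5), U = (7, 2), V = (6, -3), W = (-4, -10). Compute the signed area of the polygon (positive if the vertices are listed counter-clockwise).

Σ = (-56) + (-12) + (-23) + (-10) + (-23) + (-33) + (-72) + (-76) = -305
Signed area = Σ/2 = -152.5 (negative ⇒ clockwise traversal).

-152.5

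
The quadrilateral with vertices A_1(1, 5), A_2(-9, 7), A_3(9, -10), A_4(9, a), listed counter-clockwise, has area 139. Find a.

The doubled signed area Σ (x_i y_{i+1} − x_{i+1} y_i) is linear in a.
With a=0 it equals 214; the coefficient of a is 8 (from the two edges through A_4).
So 8·a + 214 = 2·139 = 278 ⇒ a = 8.

8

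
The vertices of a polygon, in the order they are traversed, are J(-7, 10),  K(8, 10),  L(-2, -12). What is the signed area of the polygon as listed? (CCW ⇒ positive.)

-165

Apply the shoelace (surveyor's) formula: 2A = Σ (x_i·y_{i+1} − x_{i+1}·y_i), indices taken mod 3.
Σ = (-150) + (-76) + (-104) = -330
Signed area = Σ/2 = -165 (negative ⇒ clockwise traversal).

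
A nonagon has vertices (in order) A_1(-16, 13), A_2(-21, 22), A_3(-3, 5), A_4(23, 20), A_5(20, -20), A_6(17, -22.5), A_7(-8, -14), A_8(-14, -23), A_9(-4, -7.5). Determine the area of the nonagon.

Apply the shoelace formula: 2A = Σ (x_i·y_{i+1} − x_{i+1}·y_i), indices taken mod 9.
Σ = (-79) + (-39) + (-175) + (-860) + (-110) + (-418) + (-12) + (13) + (-172) = -1852
Area = |Σ|/2 = 926.

926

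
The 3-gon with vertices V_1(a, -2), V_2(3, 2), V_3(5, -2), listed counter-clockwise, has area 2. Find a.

Write out the shoelace sum; only the two edges meeting at V_1 involve a:
2·Area = [(5·(-2) − a·(-2)) + (a·2 − 3·(-2))] + -16
       = 4·a + -20 = 4
⇒ a = 6.

6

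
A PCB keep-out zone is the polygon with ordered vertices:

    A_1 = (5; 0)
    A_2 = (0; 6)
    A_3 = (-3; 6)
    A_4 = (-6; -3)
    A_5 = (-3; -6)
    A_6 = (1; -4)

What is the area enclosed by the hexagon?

79

Σ = (30) + (18) + (45) + (27) + (18) + (20) = 158
Area = |Σ|/2 = 79.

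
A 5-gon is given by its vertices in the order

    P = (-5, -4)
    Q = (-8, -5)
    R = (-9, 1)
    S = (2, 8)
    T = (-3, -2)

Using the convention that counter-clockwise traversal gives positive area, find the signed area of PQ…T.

Apply the shoelace formula: 2A = Σ (x_i·y_{i+1} − x_{i+1}·y_i), indices taken mod 5.
Σ = (-7) + (-53) + (-74) + (20) + (2) = -112
Signed area = Σ/2 = -56 (negative ⇒ clockwise traversal).

-56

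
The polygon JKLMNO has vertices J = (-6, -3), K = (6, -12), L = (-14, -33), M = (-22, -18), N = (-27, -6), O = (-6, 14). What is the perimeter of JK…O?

|JK| = √((12)² + (-9)²) = √225 = 15
|KL| = √((-20)² + (-21)²) = √841 = 29
|LM| = √((-8)² + (15)²) = √289 = 17
|MN| = √((-5)² + (12)²) = √169 = 13
|NO| = √((21)² + (20)²) = √841 = 29
|OJ| = √((0)² + (-17)²) = √289 = 17
Perimeter = 15 + 29 + 17 + 13 + 29 + 17 = 120.

120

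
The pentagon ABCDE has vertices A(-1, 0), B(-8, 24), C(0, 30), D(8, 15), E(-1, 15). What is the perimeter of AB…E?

76

|AB| = √((-7)² + (24)²) = √625 = 25
|BC| = √((8)² + (6)²) = √100 = 10
|CD| = √((8)² + (-15)²) = √289 = 17
|DE| = √((-9)² + (0)²) = √81 = 9
|EA| = √((0)² + (-15)²) = √225 = 15
Perimeter = 25 + 10 + 17 + 9 + 15 = 76.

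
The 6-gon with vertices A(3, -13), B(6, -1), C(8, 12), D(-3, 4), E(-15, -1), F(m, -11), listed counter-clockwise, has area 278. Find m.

-6

Write out the shoelace sum; only the two edges meeting at F involve m:
2·Area = [((-15)·(-11) − m·(-1)) + (m·(-13) − 3·(-11))] + 286
       = -12·m + 484 = 556
⇒ m = -6.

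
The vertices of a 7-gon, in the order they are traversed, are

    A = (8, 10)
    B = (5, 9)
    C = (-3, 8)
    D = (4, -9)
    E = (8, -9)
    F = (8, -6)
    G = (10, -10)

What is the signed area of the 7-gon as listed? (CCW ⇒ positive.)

152

Apply Gauss's area formula: 2A = Σ (x_i·y_{i+1} − x_{i+1}·y_i), indices taken mod 7.
Σ = (22) + (67) + (-5) + (36) + (24) + (-20) + (180) = 304
Signed area = Σ/2 = 152 (positive ⇒ counter-clockwise traversal).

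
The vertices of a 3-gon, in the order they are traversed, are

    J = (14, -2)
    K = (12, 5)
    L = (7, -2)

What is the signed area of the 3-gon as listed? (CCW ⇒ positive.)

24.5

J→K: (14)(5) − (12)(-2) = 94
K→L: (12)(-2) − (7)(5) = -59
L→J: (7)(-2) − (14)(-2) = 14
Σ = 49
Signed area = Σ/2 = 24.5 (positive ⇒ counter-clockwise traversal).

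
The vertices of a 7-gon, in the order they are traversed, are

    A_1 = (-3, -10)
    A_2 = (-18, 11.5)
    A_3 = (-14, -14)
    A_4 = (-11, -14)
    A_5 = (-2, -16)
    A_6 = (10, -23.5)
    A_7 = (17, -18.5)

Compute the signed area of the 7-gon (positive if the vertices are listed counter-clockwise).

292.25

Apply the shoelace formula: 2A = Σ (x_i·y_{i+1} − x_{i+1}·y_i), indices taken mod 7.
Cross-terms: -214.5, 413, 42, 148, 207, 214.5, -225.5  ⇒  Σ = 584.5
Signed area = Σ/2 = 292.25 (positive ⇒ counter-clockwise traversal).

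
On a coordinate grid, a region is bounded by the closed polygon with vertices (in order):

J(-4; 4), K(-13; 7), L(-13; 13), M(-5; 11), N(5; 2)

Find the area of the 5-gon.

Apply Gauss's area formula: 2A = Σ (x_i·y_{i+1} − x_{i+1}·y_i), indices taken mod 5.
Cross-terms: 24, -78, -78, -65, 28  ⇒  Σ = -169
Area = |Σ|/2 = 84.5.

84.5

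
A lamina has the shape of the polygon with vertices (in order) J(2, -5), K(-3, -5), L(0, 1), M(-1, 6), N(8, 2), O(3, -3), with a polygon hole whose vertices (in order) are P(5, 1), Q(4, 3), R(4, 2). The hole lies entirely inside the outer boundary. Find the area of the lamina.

57.5

Outer boundary:
Apply Gauss's area formula: 2A = Σ (x_i·y_{i+1} − x_{i+1}·y_i), indices taken mod 6.
Cross-terms: -25, -3, 1, -50, -30, -9  ⇒  Σ = -116
Area = |Σ|/2 = 58.
Hole:
Apply the shoelace (surveyor's) formula: 2A = Σ (x_i·y_{i+1} − x_{i+1}·y_i), indices taken mod 3.
Σ = (11) + (-4) + (-6) = 1
Area = |Σ|/2 = 0.5.
Net area = 58 − 0.5 = 57.5.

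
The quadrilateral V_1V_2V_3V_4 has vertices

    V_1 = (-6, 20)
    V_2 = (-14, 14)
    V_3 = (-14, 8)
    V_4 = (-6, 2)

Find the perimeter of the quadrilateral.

|V_1V_2| = √((-8)² + (-6)²) = √100 = 10
|V_2V_3| = √((0)² + (-6)²) = √36 = 6
|V_3V_4| = √((8)² + (-6)²) = √100 = 10
|V_4V_1| = √((0)² + (18)²) = √324 = 18
Perimeter = 10 + 6 + 10 + 18 = 44.

44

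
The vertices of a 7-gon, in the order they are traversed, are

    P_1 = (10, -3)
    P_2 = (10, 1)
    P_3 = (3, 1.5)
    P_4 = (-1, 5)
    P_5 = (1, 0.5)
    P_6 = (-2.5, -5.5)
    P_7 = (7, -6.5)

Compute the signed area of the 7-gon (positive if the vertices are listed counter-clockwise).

Σ = (40) + (12) + (16.5) + (-5.5) + (-4.25) + (54.75) + (44) = 157.5
Signed area = Σ/2 = 78.75 (positive ⇒ counter-clockwise traversal).

78.75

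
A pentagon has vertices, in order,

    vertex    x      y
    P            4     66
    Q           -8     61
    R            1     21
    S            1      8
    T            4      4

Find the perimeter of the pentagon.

134

|PQ| = √((-12)² + (-5)²) = √169 = 13
|QR| = √((9)² + (-40)²) = √1681 = 41
|RS| = √((0)² + (-13)²) = √169 = 13
|ST| = √((3)² + (-4)²) = √25 = 5
|TP| = √((0)² + (62)²) = √3844 = 62
Perimeter = 13 + 41 + 13 + 5 + 62 = 134.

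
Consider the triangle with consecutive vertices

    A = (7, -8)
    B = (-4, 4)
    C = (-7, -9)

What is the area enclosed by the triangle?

Cross-terms: -4, 64, 119  ⇒  Σ = 179
Area = |Σ|/2 = 89.5.

89.5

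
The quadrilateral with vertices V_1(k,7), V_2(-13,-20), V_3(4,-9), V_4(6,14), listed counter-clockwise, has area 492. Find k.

-16

Write out the shoelace sum; only the two edges meeting at V_1 involve k:
2·Area = [(6·7 − k·14) + (k·(-20) − (-13)·7)] + 307
       = -34·k + 440 = 984
⇒ k = -16.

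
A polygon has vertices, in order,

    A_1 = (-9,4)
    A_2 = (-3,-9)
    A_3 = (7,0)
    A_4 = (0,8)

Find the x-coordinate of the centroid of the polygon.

Apply the shoelace (surveyor's) formula. First the cross-terms c_i = x_i·y_{i+1} − x_{i+1}·y_i:
  93, 63, 56, 72  ⇒  2A = 284, A = 142.
Then Σ (x_i + x_{i+1})·c_i = -1120, so x̄ = -1120 / (6·142) = -280/213.

-280/213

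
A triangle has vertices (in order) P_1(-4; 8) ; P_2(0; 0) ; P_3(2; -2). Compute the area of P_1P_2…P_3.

Apply the surveyor's formula: 2A = Σ (x_i·y_{i+1} − x_{i+1}·y_i), indices taken mod 3.
Σ = (0) + (0) + (8) = 8
Area = |Σ|/2 = 4.

4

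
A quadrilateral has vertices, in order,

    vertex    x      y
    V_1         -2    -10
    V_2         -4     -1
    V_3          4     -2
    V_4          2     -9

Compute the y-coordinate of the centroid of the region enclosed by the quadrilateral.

-91/18

Apply Gauss's area formula. First the cross-terms c_i = x_i·y_{i+1} − x_{i+1}·y_i:
  -38, 12, -32, -38  ⇒  2A = -96, A = -48.
Then Σ (y_i + y_{i+1})·c_i = 1456, so ȳ = 1456 / (6·(-48)) = -91/18.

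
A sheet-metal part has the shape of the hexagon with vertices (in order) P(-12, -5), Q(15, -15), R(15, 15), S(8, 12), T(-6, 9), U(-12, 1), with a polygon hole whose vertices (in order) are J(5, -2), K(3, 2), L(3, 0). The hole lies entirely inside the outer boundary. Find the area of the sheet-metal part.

Outer boundary:
Σ = (255) + (450) + (60) + (144) + (102) + (72) = 1083
Area = |Σ|/2 = 541.5.
Hole:
J→K: (5)(2) − (3)(-2) = 16
K→L: (3)(0) − (3)(2) = -6
L→J: (3)(-2) − (5)(0) = -6
Σ = 4
Area = |Σ|/2 = 2.
Net area = 541.5 − 2 = 539.5.

539.5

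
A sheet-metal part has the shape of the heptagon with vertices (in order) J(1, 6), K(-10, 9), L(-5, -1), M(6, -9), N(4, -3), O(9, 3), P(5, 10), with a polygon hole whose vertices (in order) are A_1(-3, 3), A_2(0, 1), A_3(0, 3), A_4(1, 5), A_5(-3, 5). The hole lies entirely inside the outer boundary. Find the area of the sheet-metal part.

153.5

Outer boundary:
Apply Gauss's area formula: 2A = Σ (x_i·y_{i+1} − x_{i+1}·y_i), indices taken mod 7.
J→K: (1)(9) − (-10)(6) = 69
K→L: (-10)(-1) − (-5)(9) = 55
L→M: (-5)(-9) − (6)(-1) = 51
M→N: (6)(-3) − (4)(-9) = 18
N→O: (4)(3) − (9)(-3) = 39
O→P: (9)(10) − (5)(3) = 75
P→J: (5)(6) − (1)(10) = 20
Σ = 327
Area = |Σ|/2 = 163.5.
Hole:
Cross-terms: -3, 0, -3, 20, 6  ⇒  Σ = 20
Area = |Σ|/2 = 10.
Net area = 163.5 − 10 = 153.5.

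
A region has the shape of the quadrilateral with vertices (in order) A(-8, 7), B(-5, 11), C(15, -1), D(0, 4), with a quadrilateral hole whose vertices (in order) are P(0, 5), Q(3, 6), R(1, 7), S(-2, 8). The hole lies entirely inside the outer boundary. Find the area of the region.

54.5

Outer boundary:
Apply Gauss's area formula: 2A = Σ (x_i·y_{i+1} − x_{i+1}·y_i), indices taken mod 4.
A→B: (-8)(11) − (-5)(7) = -53
B→C: (-5)(-1) − (15)(11) = -160
C→D: (15)(4) − (0)(-1) = 60
D→A: (0)(7) − (-8)(4) = 32
Σ = -121
Area = |Σ|/2 = 60.5.
Hole:
Cross-terms: -15, 15, 22, -10  ⇒  Σ = 12
Area = |Σ|/2 = 6.
Net area = 60.5 − 6 = 54.5.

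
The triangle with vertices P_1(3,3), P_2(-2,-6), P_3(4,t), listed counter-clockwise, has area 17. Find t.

The doubled signed area Σ (x_i y_{i+1} − x_{i+1} y_i) is linear in t.
With t=0 it equals 24; the coefficient of t is -5 (from the two edges through P_3).
So -5·t + 24 = 2·17 = 34 ⇒ t = -2.

-2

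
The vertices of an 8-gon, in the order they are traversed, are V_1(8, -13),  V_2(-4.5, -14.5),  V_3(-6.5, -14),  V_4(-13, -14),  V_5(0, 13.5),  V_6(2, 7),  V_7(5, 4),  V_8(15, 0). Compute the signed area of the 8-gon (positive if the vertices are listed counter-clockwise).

-390.625

Apply the shoelace formula: 2A = Σ (x_i·y_{i+1} − x_{i+1}·y_i), indices taken mod 8.
Σ = (-174.5) + (-31.25) + (-91) + (-175.5) + (-27) + (-27) + (-60) + (-195) = -781.25
Signed area = Σ/2 = -390.625 (negative ⇒ clockwise traversal).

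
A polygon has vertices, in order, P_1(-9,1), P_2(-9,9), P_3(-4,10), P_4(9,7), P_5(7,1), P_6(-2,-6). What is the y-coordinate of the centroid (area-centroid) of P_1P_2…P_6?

Apply the shoelace formula. First the cross-terms c_i = x_i·y_{i+1} − x_{i+1}·y_i:
  -72, -54, -118, -40, -40, -56  ⇒  2A = -380, A = -190.
Then Σ (y_i + y_{i+1})·c_i = -3592, so ȳ = -3592 / (6·(-190)) = 898/285.

898/285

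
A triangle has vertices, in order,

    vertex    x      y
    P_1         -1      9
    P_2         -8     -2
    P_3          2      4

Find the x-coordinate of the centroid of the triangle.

Apply the surveyor's formula. First the cross-terms c_i = x_i·y_{i+1} − x_{i+1}·y_i:
  74, -28, 22  ⇒  2A = 68, A = 34.
Then Σ (x_i + x_{i+1})·c_i = -476, so x̄ = -476 / (6·34) = -7/3.

-7/3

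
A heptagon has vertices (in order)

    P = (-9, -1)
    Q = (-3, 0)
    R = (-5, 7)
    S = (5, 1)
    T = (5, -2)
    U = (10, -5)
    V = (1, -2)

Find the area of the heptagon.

59

Σ = (-3) + (-21) + (-40) + (-15) + (-5) + (-15) + (-19) = -118
Area = |Σ|/2 = 59.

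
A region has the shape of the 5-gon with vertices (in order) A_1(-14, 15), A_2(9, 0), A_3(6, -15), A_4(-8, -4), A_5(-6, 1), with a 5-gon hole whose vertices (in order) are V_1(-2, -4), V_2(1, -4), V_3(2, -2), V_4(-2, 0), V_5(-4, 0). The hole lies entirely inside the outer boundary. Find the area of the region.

246

Outer boundary:
Apply Gauss's area formula: 2A = Σ (x_i·y_{i+1} − x_{i+1}·y_i), indices taken mod 5.
Σ = (-135) + (-135) + (-144) + (-32) + (-76) = -522
Area = |Σ|/2 = 261.
Hole:
Apply the surveyor's formula: 2A = Σ (x_i·y_{i+1} − x_{i+1}·y_i), indices taken mod 5.
Σ = (12) + (6) + (-4) + (0) + (16) = 30
Area = |Σ|/2 = 15.
Net area = 261 − 15 = 246.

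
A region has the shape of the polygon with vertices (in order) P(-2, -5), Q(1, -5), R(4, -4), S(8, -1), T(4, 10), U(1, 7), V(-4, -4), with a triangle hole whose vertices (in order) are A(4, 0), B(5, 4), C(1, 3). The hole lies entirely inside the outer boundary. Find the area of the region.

91

Outer boundary:
Cross-terms: 15, 16, 28, 84, 18, 24, 12  ⇒  Σ = 197
Area = |Σ|/2 = 98.5.
Hole:
Apply Gauss's area formula: 2A = Σ (x_i·y_{i+1} − x_{i+1}·y_i), indices taken mod 3.
A→B: (4)(4) − (5)(0) = 16
B→C: (5)(3) − (1)(4) = 11
C→A: (1)(0) − (4)(3) = -12
Σ = 15
Area = |Σ|/2 = 7.5.
Net area = 98.5 − 7.5 = 91.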